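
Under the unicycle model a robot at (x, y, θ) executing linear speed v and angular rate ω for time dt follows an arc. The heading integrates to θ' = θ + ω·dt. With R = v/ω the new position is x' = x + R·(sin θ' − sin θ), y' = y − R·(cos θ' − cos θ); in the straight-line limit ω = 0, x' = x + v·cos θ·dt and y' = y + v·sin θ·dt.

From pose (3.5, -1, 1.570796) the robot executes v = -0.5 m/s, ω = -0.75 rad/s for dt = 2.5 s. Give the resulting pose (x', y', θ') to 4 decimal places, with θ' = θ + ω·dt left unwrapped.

(2.6336, -1.6361, -0.3042)

θ' = 1.5708 + -0.75·2.5 = -0.3042
R = v/ω = -0.5/-0.75 = 0.6667
x' = 3.5 + 0.6667·(sin -0.3042 − sin 1.5708) = 2.6336
y' = -1 − 0.6667·(cos -0.3042 − cos 1.5708) = -1.6361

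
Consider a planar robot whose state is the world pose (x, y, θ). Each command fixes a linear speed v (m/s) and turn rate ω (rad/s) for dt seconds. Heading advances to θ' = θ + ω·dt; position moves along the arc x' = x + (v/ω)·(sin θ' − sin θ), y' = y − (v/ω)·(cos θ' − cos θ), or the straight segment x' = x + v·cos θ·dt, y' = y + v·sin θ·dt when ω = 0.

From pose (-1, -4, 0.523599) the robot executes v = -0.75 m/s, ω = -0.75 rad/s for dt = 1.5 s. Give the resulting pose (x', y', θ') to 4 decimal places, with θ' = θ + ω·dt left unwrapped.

(-2.0658, -3.9585, -0.6014)

θ' = 0.5236 + -0.75·1.5 = -0.6014
R = v/ω = -0.75/-0.75 = 1.0000
x' = -1 + 1.0000·(sin -0.6014 − sin 0.5236) = -2.0658
y' = -4 − 1.0000·(cos -0.6014 − cos 0.5236) = -3.9585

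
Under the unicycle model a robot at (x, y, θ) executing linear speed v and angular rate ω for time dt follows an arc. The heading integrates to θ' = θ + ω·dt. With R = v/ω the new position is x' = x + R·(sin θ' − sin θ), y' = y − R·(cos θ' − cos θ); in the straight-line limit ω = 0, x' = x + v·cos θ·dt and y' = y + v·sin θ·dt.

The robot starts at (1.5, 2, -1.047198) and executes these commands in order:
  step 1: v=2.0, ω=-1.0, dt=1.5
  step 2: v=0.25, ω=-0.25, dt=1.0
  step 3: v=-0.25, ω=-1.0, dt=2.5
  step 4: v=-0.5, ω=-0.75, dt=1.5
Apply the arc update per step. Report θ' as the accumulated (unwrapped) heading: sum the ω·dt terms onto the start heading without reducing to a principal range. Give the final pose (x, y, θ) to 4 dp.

(0.3102, -1.4353, -6.4222)

step 1: θ'=-2.5472 (R=-2.0000) → pose (0.8880, -0.6570, -2.5472)
step 2: θ'=-2.7972 (R=-1.0000) → pose (0.6656, -0.7698, -2.7972)
step 3: θ'=-5.2972 (R=0.2500) → pose (0.9584, -1.1431, -5.2972)
step 4: θ'=-6.4222 (R=0.6667) → pose (0.3102, -1.4353, -6.4222)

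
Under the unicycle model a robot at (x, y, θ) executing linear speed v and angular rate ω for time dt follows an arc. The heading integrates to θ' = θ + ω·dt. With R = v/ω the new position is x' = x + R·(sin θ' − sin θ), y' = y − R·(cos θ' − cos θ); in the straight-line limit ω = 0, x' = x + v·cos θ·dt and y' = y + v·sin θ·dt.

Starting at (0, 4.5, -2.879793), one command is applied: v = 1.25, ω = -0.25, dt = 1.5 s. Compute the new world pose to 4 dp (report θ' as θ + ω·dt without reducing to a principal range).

θ' = -2.8798 + -0.25·1.5 = -3.2548
R = v/ω = 1.25/-0.25 = -5.0000
x' = 0 + -5.0000·(sin -3.2548 − sin -2.8798) = -1.8589
y' = 4.5 − -5.0000·(cos -3.2548 − cos -2.8798) = 4.3616

(-1.8589, 4.3616, -3.2548)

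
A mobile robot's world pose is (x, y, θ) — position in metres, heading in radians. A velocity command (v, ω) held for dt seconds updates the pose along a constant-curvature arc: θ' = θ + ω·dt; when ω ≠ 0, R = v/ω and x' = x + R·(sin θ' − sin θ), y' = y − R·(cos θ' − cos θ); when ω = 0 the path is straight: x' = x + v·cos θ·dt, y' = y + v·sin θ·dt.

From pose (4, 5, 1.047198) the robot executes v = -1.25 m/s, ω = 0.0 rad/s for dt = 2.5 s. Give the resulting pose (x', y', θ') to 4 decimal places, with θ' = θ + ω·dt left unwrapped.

θ' = 1.0472 + 0.0·2.5 = 1.0472
ω = 0 → straight: x' = 4 + -1.25·cos(1.0472)·2.5 = 2.4375
y' = 5 + -1.25·sin(1.0472)·2.5 = 2.2937

(2.4375, 2.2937, 1.0472)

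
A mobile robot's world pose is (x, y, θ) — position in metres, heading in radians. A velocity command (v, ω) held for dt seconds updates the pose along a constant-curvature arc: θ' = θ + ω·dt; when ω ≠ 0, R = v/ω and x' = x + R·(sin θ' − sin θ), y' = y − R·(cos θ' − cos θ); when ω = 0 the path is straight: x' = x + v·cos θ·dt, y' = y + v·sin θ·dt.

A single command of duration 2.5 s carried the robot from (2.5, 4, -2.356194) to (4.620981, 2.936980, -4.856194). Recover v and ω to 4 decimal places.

v = -1.2500, ω = -1.0000

Δθ = -4.856194 − -2.356194 = -2.500000
ω = Δθ/dt = -2.500000/2.5 = -1.0000
R = Δx/(sin θ' − sin θ) = 1.2500
v = R·ω = 1.2500·-1.0000 = -1.2500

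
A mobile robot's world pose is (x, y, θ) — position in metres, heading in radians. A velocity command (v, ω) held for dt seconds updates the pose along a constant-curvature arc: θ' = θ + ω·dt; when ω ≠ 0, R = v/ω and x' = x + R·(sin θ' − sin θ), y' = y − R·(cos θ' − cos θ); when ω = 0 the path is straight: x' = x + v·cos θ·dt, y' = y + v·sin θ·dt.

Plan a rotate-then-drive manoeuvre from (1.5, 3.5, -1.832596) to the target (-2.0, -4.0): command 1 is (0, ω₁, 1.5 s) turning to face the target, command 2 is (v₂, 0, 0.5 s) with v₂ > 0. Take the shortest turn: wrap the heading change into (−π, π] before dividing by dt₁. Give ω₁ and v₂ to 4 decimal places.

heading to target = atan2(-4−3.5, -2−1.5) = -2.0074
Δθ = wrap(-2.0074 − -1.8326) = -0.1748; ω₁ = Δθ/dt₁ = -0.1166
distance = √((-2−1.5)² + (-4−3.5)²) = 8.2765; v₂ = distance/dt₂ = 16.5529

ω₁ = -0.1166, v₂ = 16.5529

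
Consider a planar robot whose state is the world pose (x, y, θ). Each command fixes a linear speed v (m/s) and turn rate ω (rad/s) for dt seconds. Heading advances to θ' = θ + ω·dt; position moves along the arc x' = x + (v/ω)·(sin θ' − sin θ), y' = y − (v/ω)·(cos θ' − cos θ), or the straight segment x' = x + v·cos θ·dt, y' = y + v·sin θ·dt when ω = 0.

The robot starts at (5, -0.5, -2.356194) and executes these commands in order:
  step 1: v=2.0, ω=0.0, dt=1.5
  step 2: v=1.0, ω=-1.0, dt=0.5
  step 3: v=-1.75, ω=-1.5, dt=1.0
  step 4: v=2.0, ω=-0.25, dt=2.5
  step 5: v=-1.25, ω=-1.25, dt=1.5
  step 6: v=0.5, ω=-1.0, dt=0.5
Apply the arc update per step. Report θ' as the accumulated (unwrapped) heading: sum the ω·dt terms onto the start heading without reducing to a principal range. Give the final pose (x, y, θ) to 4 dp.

(2.3221, 0.5718, -7.3562)

step 1: θ'=-2.3562 (straight) → pose (2.8787, -2.6213, -2.3562)
step 2: θ'=-2.8562 (R=-1.0000) → pose (2.4531, -2.8738, -2.8562)
step 3: θ'=-4.3562 (R=1.1667) → pose (3.8750, -3.5864, -4.3562)
step 4: θ'=-4.9812 (R=-8.0000) → pose (3.6601, 1.3279, -4.9812)
step 5: θ'=-6.8562 (R=1.0000) → pose (2.1539, 0.7532, -6.8562)
step 6: θ'=-7.3562 (R=-0.5000) → pose (2.3221, 0.5718, -7.3562)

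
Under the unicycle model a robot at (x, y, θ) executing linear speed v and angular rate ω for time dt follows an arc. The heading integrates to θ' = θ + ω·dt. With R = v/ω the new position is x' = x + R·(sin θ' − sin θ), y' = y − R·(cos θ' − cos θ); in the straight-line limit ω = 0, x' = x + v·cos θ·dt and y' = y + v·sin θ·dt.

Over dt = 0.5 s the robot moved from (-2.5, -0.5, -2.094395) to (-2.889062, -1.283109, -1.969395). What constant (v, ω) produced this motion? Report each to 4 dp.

Δθ = -1.969395 − -2.094395 = 0.125000
ω = Δθ/dt = 0.125000/0.5 = 0.2500
R = −Δy/(cos θ' − cos θ) = 7.0000
v = R·ω = 7.0000·0.2500 = 1.7500

v = 1.7500, ω = 0.2500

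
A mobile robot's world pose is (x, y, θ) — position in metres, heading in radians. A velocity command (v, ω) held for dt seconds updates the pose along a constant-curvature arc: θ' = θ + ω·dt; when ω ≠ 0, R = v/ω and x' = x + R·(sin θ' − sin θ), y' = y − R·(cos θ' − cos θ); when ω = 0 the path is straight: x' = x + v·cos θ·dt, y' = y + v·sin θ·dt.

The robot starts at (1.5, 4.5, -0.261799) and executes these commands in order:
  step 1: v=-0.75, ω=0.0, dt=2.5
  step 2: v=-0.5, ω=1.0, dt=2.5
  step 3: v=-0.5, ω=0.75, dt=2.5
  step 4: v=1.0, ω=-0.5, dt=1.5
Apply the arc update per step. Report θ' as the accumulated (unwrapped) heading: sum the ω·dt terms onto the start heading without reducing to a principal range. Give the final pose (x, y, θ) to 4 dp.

(-0.9711, 3.4064, 3.3632)

step 1: θ'=-0.2618 (straight) → pose (-0.3111, 4.9853, -0.2618)
step 2: θ'=2.2382 (R=-0.5000) → pose (-0.8332, 4.1928, 2.2382)
step 3: θ'=4.1132 (R=-0.6667) → pose (0.2409, 4.2295, 4.1132)
step 4: θ'=3.3632 (R=-2.0000) → pose (-0.9711, 3.4064, 3.3632)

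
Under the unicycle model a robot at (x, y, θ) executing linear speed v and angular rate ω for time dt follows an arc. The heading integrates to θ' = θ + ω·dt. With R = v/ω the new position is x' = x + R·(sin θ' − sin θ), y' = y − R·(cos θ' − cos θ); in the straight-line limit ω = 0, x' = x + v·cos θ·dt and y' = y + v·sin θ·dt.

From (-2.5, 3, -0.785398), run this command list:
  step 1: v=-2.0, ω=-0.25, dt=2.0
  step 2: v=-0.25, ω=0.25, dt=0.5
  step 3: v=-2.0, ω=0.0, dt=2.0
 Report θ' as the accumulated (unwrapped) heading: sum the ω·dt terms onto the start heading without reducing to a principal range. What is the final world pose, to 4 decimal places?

(-6.1580, 10.1898, -1.1604)

step 1: θ'=-1.2854 (R=8.0000) → pose (-4.5195, 6.4045, -1.2854)
step 2: θ'=-1.1604 (R=-1.0000) → pose (-4.5621, 6.5220, -1.1604)
step 3: θ'=-1.1604 (straight) → pose (-6.1580, 10.1898, -1.1604)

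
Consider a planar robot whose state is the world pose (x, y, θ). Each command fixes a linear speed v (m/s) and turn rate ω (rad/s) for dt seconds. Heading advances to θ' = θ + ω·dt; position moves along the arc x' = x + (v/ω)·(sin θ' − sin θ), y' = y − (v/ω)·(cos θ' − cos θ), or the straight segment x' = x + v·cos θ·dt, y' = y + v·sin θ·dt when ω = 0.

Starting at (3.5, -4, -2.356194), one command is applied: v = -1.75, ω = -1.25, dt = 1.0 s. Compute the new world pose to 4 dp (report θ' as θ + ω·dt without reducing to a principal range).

θ' = -2.3562 + -1.25·1.0 = -3.6062
R = v/ω = -1.75/-1.25 = 1.4000
x' = 3.5 + 1.4000·(sin -3.6062 − sin -2.3562) = 5.1172
y' = -4 − 1.4000·(cos -3.6062 − cos -2.3562) = -3.7383

(5.1172, -3.7383, -3.6062)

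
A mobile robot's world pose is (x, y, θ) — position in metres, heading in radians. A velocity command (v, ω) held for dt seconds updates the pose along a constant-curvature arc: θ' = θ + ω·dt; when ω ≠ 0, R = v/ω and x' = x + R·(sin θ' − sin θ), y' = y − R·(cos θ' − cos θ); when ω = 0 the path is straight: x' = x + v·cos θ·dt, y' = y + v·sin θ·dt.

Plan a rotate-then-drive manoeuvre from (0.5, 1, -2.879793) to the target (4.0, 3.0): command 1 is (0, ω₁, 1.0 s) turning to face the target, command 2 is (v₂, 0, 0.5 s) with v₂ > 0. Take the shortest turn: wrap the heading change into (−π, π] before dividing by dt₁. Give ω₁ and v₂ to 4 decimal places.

heading to target = atan2(3−1, 4−0.5) = 0.5191
Δθ = wrap(0.5191 − -2.8798) = -2.8842; ω₁ = Δθ/dt₁ = -2.8842
distance = √((4−0.5)² + (3−1)²) = 4.0311; v₂ = distance/dt₂ = 8.0623

ω₁ = -2.8842, v₂ = 8.0623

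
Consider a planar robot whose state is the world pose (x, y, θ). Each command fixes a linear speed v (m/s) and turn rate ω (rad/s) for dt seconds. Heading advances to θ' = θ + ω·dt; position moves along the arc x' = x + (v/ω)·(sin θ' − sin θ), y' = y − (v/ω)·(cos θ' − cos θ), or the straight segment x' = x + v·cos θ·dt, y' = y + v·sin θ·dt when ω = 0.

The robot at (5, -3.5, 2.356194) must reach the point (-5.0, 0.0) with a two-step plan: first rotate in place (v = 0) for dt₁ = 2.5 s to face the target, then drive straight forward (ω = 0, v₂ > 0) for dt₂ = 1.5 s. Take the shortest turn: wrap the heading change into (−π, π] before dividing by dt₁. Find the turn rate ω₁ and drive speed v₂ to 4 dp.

ω₁ = 0.1795, v₂ = 7.0632

heading to target = atan2(0−-3.5, -5−5) = 2.8049
Δθ = wrap(2.8049 − 2.3562) = 0.4487; ω₁ = Δθ/dt₁ = 0.1795
distance = √((-5−5)² + (0−-3.5)²) = 10.5948; v₂ = distance/dt₂ = 7.0632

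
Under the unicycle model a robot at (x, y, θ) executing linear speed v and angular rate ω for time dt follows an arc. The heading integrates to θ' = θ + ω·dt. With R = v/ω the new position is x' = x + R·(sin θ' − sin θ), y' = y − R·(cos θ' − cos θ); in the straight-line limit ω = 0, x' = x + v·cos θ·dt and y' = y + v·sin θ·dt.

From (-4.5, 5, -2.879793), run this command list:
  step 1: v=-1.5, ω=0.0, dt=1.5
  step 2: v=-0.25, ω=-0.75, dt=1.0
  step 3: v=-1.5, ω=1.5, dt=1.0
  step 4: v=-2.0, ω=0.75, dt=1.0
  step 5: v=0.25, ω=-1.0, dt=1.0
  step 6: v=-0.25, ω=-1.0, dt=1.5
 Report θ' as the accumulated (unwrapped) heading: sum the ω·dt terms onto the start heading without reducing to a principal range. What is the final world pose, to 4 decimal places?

step 1: θ'=-2.8798 (straight) → pose (-2.3267, 5.5823, -2.8798)
step 2: θ'=-3.6298 (R=0.3333) → pose (-2.0840, 5.5548, -3.6298)
step 3: θ'=-2.1298 (R=-1.0000) → pose (-0.7672, 5.9076, -2.1298)
step 4: θ'=-1.3798 (R=-2.6667) → pose (-0.4098, 7.8281, -1.3798)
step 5: θ'=-2.3798 (R=-0.2500) → pose (-0.4827, 7.5997, -2.3798)
step 6: θ'=-3.8798 (R=0.2500) → pose (-0.1419, 7.6037, -3.8798)

(-0.1419, 7.6037, -3.8798)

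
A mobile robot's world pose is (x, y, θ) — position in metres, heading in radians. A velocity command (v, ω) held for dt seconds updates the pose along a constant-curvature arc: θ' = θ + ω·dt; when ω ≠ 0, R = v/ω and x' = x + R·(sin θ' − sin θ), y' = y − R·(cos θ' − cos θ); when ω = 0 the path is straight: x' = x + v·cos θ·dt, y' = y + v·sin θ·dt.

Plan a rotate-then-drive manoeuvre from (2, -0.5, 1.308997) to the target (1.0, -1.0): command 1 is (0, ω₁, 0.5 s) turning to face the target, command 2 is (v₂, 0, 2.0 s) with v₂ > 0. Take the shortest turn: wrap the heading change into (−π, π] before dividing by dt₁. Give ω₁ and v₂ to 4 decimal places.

ω₁ = 4.5925, v₂ = 0.5590

heading to target = atan2(-1−-0.5, 1−2) = -2.6779
Δθ = wrap(-2.6779 − 1.3090) = 2.2962; ω₁ = Δθ/dt₁ = 4.5925
distance = √((1−2)² + (-1−-0.5)²) = 1.1180; v₂ = distance/dt₂ = 0.5590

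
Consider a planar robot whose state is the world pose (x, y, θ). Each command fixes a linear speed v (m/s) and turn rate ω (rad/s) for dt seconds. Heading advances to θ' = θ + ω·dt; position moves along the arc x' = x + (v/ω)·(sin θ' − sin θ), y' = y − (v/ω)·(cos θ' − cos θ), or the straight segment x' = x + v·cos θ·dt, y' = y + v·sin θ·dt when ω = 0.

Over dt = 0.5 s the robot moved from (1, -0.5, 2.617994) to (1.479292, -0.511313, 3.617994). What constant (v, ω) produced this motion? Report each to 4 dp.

Δθ = 3.617994 − 2.617994 = 1.000000
ω = Δθ/dt = 1.000000/0.5 = 2.0000
R = Δx/(sin θ' − sin θ) = -0.5000
v = R·ω = -0.5000·2.0000 = -1.0000

v = -1.0000, ω = 2.0000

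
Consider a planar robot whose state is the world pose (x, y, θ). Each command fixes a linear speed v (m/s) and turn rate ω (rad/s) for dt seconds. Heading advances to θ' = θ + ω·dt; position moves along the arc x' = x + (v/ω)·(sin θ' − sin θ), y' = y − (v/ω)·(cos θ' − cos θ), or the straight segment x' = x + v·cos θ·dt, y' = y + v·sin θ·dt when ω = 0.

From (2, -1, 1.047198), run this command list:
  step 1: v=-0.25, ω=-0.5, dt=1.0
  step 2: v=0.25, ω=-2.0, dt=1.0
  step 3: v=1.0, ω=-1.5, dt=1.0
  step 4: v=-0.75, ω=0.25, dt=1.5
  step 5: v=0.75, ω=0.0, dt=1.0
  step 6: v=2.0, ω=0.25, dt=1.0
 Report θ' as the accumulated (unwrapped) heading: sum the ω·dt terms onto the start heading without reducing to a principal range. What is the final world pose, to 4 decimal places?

step 1: θ'=0.5472 (R=0.5000) → pose (1.8271, -1.1770, 0.5472)
step 2: θ'=-1.4528 (R=-0.1250) → pose (2.0163, -1.2690, -1.4528)
step 3: θ'=-2.9528 (R=-0.6667) → pose (1.4794, -2.0023, -2.9528)
step 4: θ'=-2.5778 (R=-3.0000) → pose (2.5196, -1.5913, -2.5778)
step 5: θ'=-2.5778 (straight) → pose (1.8856, -1.9921, -2.5778)
step 6: θ'=-2.3278 (R=8.0000) → pose (0.3456, -3.2600, -2.3278)

(0.3456, -3.2600, -2.3278)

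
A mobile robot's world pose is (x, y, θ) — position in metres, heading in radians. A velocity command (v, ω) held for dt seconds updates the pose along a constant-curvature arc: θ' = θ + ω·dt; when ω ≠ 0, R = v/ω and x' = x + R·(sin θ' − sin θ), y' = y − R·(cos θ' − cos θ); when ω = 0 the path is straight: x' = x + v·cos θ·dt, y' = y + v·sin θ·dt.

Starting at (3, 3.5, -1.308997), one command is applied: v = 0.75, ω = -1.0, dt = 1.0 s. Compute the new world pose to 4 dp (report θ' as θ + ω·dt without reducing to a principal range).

θ' = -1.3090 + -1.0·1.0 = -2.3090
R = v/ω = 0.75/-1.0 = -0.7500
x' = 3 + -0.7500·(sin -2.3090 − sin -1.3090) = 2.8303
y' = 3.5 − -0.7500·(cos -2.3090 − cos -1.3090) = 2.8012

(2.8303, 2.8012, -2.3090)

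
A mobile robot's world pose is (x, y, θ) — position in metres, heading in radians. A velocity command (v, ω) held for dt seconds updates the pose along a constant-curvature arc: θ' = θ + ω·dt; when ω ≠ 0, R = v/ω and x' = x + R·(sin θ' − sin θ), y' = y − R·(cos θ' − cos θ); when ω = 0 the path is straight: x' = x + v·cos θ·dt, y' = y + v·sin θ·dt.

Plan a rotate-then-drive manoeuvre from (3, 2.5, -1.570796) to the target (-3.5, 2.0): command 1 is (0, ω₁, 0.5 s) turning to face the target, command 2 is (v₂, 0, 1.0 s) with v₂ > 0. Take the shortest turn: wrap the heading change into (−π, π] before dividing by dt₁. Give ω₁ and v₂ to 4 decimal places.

heading to target = atan2(2−2.5, -3.5−3) = -3.0648
Δθ = wrap(-3.0648 − -1.5708) = -1.4940; ω₁ = Δθ/dt₁ = -2.9880
distance = √((-3.5−3)² + (2−2.5)²) = 6.5192; v₂ = distance/dt₂ = 6.5192

ω₁ = -2.9880, v₂ = 6.5192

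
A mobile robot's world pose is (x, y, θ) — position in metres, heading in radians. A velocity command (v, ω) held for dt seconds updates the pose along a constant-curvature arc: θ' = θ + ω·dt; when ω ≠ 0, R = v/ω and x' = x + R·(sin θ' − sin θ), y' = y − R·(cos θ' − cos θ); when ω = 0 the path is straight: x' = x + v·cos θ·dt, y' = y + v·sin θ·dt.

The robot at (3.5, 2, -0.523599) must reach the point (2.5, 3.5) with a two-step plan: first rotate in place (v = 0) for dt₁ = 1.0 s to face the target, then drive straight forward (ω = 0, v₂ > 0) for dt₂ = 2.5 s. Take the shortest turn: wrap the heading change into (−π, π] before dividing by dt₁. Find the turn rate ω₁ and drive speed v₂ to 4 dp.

ω₁ = 2.6824, v₂ = 0.7211

heading to target = atan2(3.5−2, 2.5−3.5) = 2.1588
Δθ = wrap(2.1588 − -0.5236) = 2.6824; ω₁ = Δθ/dt₁ = 2.6824
distance = √((2.5−3.5)² + (3.5−2)²) = 1.8028; v₂ = distance/dt₂ = 0.7211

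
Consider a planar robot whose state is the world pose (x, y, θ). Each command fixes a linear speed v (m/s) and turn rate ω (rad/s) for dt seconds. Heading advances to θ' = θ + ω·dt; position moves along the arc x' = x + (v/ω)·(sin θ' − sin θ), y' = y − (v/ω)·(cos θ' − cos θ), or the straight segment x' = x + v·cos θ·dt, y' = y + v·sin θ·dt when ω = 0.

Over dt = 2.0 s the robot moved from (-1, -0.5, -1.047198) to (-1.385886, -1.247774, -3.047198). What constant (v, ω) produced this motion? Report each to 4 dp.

Δθ = -3.047198 − -1.047198 = -2.000000
ω = Δθ/dt = -2.000000/2.0 = -1.0000
R = −Δy/(cos θ' − cos θ) = -0.5000
v = R·ω = -0.5000·-1.0000 = 0.5000

v = 0.5000, ω = -1.0000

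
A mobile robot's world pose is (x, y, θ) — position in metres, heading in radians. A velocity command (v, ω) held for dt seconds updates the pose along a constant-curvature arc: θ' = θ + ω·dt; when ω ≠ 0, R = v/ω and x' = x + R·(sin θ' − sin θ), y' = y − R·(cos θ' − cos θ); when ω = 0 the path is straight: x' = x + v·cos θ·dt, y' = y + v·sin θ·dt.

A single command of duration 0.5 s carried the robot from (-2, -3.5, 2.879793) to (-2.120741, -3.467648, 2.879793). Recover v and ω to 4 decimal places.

v = 0.2500, ω = 0.0000

Δθ = 2.879793 − 2.879793 = 0.000000
ω = Δθ/dt = 0.000000/0.5 = 0.0000
ω = 0 → v = (Δx·cos θ + Δy·sin θ)/dt = 0.2500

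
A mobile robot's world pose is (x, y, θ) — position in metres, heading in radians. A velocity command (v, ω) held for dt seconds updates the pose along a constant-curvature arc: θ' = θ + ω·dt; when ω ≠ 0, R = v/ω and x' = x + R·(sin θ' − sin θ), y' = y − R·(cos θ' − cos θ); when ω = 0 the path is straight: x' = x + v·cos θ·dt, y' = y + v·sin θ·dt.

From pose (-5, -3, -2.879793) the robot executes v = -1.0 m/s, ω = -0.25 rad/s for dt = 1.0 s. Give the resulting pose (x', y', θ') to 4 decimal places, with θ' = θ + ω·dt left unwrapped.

θ' = -2.8798 + -0.25·1.0 = -3.1298
R = v/ω = -1.0/-0.25 = 4.0000
x' = -5 + 4.0000·(sin -3.1298 − sin -2.8798) = -4.0119
y' = -3 − 4.0000·(cos -3.1298 − cos -2.8798) = -2.8640

(-4.0119, -2.8640, -3.1298)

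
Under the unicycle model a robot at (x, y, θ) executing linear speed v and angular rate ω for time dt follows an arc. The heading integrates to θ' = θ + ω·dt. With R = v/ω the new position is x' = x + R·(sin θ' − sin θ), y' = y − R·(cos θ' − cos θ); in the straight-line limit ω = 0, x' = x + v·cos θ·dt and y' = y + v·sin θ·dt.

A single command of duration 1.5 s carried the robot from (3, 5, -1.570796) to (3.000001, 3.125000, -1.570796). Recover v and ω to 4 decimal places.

v = 1.2500, ω = 0.0000

Δθ = -1.570796 − -1.570796 = 0.000000
ω = Δθ/dt = 0.000000/1.5 = 0.0000
ω = 0 → v = (Δx·cos θ + Δy·sin θ)/dt = 1.2500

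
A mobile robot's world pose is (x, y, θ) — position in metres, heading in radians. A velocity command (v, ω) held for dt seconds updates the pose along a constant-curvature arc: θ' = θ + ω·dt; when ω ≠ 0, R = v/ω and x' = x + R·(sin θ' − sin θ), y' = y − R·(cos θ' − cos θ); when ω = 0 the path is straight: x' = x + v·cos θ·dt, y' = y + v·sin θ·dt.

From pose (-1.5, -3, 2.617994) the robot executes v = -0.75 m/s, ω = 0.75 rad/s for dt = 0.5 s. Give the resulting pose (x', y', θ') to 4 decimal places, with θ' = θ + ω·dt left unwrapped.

(-1.1481, -3.1230, 2.9930)

θ' = 2.6180 + 0.75·0.5 = 2.9930
R = v/ω = -0.75/0.75 = -1.0000
x' = -1.5 + -1.0000·(sin 2.9930 − sin 2.6180) = -1.1481
y' = -3 − -1.0000·(cos 2.9930 − cos 2.6180) = -3.1230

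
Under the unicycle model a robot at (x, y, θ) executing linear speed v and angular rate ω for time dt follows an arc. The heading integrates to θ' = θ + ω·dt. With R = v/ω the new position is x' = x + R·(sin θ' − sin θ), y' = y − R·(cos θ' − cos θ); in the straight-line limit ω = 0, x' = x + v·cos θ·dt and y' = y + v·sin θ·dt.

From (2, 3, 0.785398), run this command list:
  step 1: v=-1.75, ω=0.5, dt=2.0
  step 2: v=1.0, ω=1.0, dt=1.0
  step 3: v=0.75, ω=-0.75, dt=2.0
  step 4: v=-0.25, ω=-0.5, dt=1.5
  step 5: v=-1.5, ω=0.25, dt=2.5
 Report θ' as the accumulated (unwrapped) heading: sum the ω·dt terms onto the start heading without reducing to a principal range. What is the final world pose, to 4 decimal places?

(-2.8494, -1.3330, 1.1604)

step 1: θ'=1.7854 (R=-3.5000) → pose (1.0552, -0.2202, 1.7854)
step 2: θ'=2.7854 (R=1.0000) → pose (0.4268, 0.5040, 2.7854)
step 3: θ'=1.2854 (R=-1.0000) → pose (-0.1840, 1.7228, 1.2854)
step 4: θ'=0.5354 (R=0.5000) → pose (-0.4087, 1.4336, 0.5354)
step 5: θ'=1.1604 (R=-6.0000) → pose (-2.8494, -1.3330, 1.1604)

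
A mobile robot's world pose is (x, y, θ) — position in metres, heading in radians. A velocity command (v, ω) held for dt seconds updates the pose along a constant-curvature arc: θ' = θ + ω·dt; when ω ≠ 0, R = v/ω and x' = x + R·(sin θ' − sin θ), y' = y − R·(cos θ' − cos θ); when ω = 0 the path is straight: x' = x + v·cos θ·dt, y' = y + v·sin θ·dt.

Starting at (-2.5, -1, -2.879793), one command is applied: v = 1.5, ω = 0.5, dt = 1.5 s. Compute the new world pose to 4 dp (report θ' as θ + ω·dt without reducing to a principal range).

(-4.2669, -2.3068, -2.1298)

θ' = -2.8798 + 0.5·1.5 = -2.1298
R = v/ω = 1.5/0.5 = 3.0000
x' = -2.5 + 3.0000·(sin -2.1298 − sin -2.8798) = -4.2669
y' = -1 − 3.0000·(cos -2.1298 − cos -2.8798) = -2.3068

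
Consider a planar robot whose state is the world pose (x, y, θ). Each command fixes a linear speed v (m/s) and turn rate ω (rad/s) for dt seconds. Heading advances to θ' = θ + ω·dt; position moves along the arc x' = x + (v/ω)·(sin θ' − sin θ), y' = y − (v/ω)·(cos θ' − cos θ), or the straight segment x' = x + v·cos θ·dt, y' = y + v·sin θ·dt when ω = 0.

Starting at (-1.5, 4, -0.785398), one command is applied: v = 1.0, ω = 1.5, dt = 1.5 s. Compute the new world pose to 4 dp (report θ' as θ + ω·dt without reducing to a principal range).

(-0.3657, 4.4007, 1.4646)

θ' = -0.7854 + 1.5·1.5 = 1.4646
R = v/ω = 1.0/1.5 = 0.6667
x' = -1.5 + 0.6667·(sin 1.4646 − sin -0.7854) = -0.3657
y' = 4 − 0.6667·(cos 1.4646 − cos -0.7854) = 4.4007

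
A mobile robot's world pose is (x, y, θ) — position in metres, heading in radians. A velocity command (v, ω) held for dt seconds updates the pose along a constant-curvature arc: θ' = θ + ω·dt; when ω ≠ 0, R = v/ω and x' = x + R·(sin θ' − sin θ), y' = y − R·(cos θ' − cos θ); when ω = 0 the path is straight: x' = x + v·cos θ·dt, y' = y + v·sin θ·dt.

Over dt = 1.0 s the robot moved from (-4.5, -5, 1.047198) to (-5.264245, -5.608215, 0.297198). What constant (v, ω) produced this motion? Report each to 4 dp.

v = -1.0000, ω = -0.7500

Δθ = 0.297198 − 1.047198 = -0.750000
ω = Δθ/dt = -0.750000/1.0 = -0.7500
R = Δx/(sin θ' − sin θ) = 1.3333
v = R·ω = 1.3333·-0.7500 = -1.0000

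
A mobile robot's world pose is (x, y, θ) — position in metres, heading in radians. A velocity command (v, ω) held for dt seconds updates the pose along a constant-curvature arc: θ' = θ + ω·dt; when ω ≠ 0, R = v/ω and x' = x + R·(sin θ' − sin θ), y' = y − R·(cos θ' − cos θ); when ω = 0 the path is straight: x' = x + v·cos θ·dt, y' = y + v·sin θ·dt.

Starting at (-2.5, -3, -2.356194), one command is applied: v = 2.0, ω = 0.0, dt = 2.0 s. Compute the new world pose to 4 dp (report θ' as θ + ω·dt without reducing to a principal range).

θ' = -2.3562 + 0.0·2.0 = -2.3562
ω = 0 → straight: x' = -2.5 + 2.0·cos(-2.3562)·2.0 = -5.3284
y' = -3 + 2.0·sin(-2.3562)·2.0 = -5.8284

(-5.3284, -5.8284, -2.3562)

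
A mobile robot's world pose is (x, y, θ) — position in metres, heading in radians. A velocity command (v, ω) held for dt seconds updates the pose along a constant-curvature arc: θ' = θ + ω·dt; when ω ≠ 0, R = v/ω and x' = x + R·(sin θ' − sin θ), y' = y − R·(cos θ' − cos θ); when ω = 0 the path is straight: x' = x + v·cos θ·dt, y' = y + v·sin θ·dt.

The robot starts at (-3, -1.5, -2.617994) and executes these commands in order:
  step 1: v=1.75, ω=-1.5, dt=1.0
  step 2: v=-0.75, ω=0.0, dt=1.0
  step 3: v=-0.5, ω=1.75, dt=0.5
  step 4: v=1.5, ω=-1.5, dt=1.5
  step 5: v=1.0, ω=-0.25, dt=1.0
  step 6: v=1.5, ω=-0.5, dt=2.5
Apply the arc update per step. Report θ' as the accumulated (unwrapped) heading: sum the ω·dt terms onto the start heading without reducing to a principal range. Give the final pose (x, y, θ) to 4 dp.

(-0.2487, 0.1282, -6.9930)

step 1: θ'=-4.1180 (R=-1.1667) → pose (-4.5499, -1.1430, -4.1180)
step 2: θ'=-4.1180 (straight) → pose (-4.1299, -1.7643, -4.1180)
step 3: θ'=-3.2430 (R=-0.2857) → pose (-3.9221, -1.8886, -3.2430)
step 4: θ'=-5.4930 (R=-1.0000) → pose (-4.5314, -0.1900, -5.4930)
step 5: θ'=-5.7430 (R=-4.0000) → pose (-3.7466, 0.4256, -5.7430)
step 6: θ'=-6.9930 (R=-3.0000) → pose (-0.2487, 0.1282, -6.9930)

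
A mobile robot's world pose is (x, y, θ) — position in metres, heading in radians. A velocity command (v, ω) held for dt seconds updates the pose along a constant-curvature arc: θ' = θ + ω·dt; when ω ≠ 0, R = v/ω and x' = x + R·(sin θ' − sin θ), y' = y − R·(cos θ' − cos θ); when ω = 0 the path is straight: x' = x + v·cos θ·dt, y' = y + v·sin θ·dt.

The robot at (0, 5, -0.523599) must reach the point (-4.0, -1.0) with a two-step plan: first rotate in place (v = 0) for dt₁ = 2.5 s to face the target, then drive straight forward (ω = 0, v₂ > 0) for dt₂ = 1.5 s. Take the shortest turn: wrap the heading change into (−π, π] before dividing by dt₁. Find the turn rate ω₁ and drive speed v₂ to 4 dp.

ω₁ = -0.6541, v₂ = 4.8074

heading to target = atan2(-1−5, -4−0) = -2.1588
Δθ = wrap(-2.1588 − -0.5236) = -1.6352; ω₁ = Δθ/dt₁ = -0.6541
distance = √((-4−0)² + (-1−5)²) = 7.2111; v₂ = distance/dt₂ = 4.8074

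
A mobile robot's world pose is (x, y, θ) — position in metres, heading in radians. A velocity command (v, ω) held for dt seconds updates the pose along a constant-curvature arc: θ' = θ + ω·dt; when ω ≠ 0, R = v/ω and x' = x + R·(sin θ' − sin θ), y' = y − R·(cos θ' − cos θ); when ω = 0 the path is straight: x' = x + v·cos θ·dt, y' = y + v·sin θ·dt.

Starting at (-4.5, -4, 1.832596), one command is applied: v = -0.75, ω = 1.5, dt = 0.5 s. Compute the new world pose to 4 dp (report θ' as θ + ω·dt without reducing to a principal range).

(-4.2822, -4.2945, 2.5826)

θ' = 1.8326 + 1.5·0.5 = 2.5826
R = v/ω = -0.75/1.5 = -0.5000
x' = -4.5 + -0.5000·(sin 2.5826 − sin 1.8326) = -4.2822
y' = -4 − -0.5000·(cos 2.5826 − cos 1.8326) = -4.2945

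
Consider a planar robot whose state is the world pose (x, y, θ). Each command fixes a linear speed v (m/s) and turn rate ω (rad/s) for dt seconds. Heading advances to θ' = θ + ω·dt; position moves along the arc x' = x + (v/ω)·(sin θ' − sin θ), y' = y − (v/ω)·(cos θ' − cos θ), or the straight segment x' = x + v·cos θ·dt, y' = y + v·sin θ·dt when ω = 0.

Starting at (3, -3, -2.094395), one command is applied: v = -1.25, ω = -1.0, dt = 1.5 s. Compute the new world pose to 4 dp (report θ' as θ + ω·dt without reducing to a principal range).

(4.6294, -2.5010, -3.5944)

θ' = -2.0944 + -1.0·1.5 = -3.5944
R = v/ω = -1.25/-1.0 = 1.2500
x' = 3 + 1.2500·(sin -3.5944 − sin -2.0944) = 4.6294
y' = -3 − 1.2500·(cos -3.5944 − cos -2.0944) = -2.5010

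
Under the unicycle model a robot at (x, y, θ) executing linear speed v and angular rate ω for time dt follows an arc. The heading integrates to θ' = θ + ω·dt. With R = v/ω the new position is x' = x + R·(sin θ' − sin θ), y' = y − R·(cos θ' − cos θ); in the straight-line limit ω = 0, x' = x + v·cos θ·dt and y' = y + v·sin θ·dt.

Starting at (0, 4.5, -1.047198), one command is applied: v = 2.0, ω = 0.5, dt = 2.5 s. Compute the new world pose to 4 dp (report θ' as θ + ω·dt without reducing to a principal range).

(4.2698, 2.5820, 0.2028)

θ' = -1.0472 + 0.5·2.5 = 0.2028
R = v/ω = 2.0/0.5 = 4.0000
x' = 0 + 4.0000·(sin 0.2028 − sin -1.0472) = 4.2698
y' = 4.5 − 4.0000·(cos 0.2028 − cos -1.0472) = 2.5820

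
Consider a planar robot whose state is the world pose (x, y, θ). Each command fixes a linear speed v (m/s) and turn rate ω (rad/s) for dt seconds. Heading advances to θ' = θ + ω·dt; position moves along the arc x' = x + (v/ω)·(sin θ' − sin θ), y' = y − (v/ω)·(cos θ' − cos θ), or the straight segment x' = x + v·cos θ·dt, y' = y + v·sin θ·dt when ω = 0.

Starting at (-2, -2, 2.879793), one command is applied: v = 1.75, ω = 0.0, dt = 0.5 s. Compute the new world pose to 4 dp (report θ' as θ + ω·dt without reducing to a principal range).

θ' = 2.8798 + 0.0·0.5 = 2.8798
ω = 0 → straight: x' = -2 + 1.75·cos(2.8798)·0.5 = -2.8452
y' = -2 + 1.75·sin(2.8798)·0.5 = -1.7735

(-2.8452, -1.7735, 2.8798)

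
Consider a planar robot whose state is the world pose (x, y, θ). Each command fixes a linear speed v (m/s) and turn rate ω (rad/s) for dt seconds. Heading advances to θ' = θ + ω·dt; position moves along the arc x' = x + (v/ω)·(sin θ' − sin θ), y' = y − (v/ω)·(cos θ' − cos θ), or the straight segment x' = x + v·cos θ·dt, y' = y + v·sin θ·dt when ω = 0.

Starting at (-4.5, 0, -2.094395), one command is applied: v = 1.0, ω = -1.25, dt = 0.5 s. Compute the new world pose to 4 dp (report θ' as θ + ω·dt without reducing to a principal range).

θ' = -2.0944 + -1.25·0.5 = -2.7194
R = v/ω = 1.0/-1.25 = -0.8000
x' = -4.5 + -0.8000·(sin -2.7194 − sin -2.0944) = -4.8650
y' = 0 − -0.8000·(cos -2.7194 − cos -2.0944) = -0.3298

(-4.8650, -0.3298, -2.7194)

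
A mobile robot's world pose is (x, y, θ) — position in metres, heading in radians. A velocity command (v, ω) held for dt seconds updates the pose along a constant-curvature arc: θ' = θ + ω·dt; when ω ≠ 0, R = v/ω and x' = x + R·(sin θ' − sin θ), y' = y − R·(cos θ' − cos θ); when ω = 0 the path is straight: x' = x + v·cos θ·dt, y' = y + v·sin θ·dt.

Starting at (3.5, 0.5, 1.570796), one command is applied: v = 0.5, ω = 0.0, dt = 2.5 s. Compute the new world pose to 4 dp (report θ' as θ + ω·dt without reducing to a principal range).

(3.5000, 1.7500, 1.5708)

θ' = 1.5708 + 0.0·2.5 = 1.5708
ω = 0 → straight: x' = 3.5 + 0.5·cos(1.5708)·2.5 = 3.5000
y' = 0.5 + 0.5·sin(1.5708)·2.5 = 1.7500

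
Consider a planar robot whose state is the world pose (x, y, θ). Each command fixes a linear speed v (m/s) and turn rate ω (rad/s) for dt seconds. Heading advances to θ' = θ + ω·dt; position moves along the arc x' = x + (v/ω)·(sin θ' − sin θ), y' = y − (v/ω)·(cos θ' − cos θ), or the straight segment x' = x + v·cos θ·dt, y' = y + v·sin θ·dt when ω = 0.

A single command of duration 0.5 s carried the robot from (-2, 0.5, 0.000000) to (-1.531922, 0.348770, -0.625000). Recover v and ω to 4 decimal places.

Δθ = -0.625000 − 0.000000 = -0.625000
ω = Δθ/dt = -0.625000/0.5 = -1.2500
R = Δx/(sin θ' − sin θ) = -0.8000
v = R·ω = -0.8000·-1.2500 = 1.0000

v = 1.0000, ω = -1.2500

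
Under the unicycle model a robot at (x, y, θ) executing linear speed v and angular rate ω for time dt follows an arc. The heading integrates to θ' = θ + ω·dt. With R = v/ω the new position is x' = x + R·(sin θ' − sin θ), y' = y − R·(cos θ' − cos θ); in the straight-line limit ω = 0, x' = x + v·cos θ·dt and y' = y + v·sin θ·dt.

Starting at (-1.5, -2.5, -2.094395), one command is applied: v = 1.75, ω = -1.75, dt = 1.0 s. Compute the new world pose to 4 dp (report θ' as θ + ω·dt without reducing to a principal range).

(-3.0124, -2.7630, -3.8444)

θ' = -2.0944 + -1.75·1.0 = -3.8444
R = v/ω = 1.75/-1.75 = -1.0000
x' = -1.5 + -1.0000·(sin -3.8444 − sin -2.0944) = -3.0124
y' = -2.5 − -1.0000·(cos -3.8444 − cos -2.0944) = -2.7630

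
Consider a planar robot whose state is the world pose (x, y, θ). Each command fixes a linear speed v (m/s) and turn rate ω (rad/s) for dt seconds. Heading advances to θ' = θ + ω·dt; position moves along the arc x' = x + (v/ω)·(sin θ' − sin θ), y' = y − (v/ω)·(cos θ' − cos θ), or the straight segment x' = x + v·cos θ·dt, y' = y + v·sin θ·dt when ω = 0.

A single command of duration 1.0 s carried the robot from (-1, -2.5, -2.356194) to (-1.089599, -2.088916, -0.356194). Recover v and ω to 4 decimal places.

v = -0.5000, ω = 2.0000

Δθ = -0.356194 − -2.356194 = 2.000000
ω = Δθ/dt = 2.000000/1.0 = 2.0000
R = −Δy/(cos θ' − cos θ) = -0.2500
v = R·ω = -0.2500·2.0000 = -0.5000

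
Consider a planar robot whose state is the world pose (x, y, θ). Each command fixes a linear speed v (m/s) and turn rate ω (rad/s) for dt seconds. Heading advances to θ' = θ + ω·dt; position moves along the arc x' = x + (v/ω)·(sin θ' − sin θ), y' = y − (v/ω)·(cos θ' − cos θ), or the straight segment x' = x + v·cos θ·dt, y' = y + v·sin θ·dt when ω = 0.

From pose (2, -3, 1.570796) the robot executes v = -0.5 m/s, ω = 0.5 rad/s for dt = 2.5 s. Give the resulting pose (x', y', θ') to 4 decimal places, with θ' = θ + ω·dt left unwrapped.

θ' = 1.5708 + 0.5·2.5 = 2.8208
R = v/ω = -0.5/0.5 = -1.0000
x' = 2 + -1.0000·(sin 2.8208 − sin 1.5708) = 2.6847
y' = -3 − -1.0000·(cos 2.8208 − cos 1.5708) = -3.9490

(2.6847, -3.9490, 2.8208)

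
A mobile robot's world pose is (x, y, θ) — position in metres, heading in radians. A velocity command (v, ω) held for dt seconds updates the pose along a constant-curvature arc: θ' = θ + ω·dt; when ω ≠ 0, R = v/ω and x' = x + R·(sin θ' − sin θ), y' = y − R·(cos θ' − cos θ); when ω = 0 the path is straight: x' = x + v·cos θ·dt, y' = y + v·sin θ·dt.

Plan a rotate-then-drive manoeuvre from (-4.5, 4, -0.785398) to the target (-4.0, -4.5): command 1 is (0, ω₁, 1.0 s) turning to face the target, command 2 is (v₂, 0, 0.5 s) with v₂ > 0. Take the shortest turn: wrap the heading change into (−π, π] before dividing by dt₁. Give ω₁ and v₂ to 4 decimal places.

ω₁ = -0.7266, v₂ = 17.0294

heading to target = atan2(-4.5−4, -4−-4.5) = -1.5120
Δθ = wrap(-1.5120 − -0.7854) = -0.7266; ω₁ = Δθ/dt₁ = -0.7266
distance = √((-4−-4.5)² + (-4.5−4)²) = 8.5147; v₂ = distance/dt₂ = 17.0294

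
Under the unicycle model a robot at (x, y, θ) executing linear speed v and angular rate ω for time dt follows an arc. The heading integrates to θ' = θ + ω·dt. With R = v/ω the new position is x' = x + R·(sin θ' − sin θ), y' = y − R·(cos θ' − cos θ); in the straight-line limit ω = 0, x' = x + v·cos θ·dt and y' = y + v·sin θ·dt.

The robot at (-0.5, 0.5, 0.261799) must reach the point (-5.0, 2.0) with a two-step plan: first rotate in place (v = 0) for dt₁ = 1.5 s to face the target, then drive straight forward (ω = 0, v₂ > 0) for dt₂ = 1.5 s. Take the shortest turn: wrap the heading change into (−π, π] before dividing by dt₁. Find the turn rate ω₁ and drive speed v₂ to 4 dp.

heading to target = atan2(2−0.5, -5−-0.5) = 2.8198
Δθ = wrap(2.8198 − 0.2618) = 2.5580; ω₁ = Δθ/dt₁ = 1.7054
distance = √((-5−-0.5)² + (2−0.5)²) = 4.7434; v₂ = distance/dt₂ = 3.1623

ω₁ = 1.7054, v₂ = 3.1623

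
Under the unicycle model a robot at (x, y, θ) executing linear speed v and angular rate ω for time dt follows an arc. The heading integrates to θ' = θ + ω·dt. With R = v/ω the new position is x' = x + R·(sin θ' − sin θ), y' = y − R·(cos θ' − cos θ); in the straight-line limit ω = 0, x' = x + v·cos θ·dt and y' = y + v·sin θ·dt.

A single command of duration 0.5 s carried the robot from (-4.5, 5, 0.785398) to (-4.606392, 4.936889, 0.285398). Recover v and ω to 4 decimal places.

v = -0.2500, ω = -1.0000

Δθ = 0.285398 − 0.785398 = -0.500000
ω = Δθ/dt = -0.500000/0.5 = -1.0000
R = Δx/(sin θ' − sin θ) = 0.2500
v = R·ω = 0.2500·-1.0000 = -0.2500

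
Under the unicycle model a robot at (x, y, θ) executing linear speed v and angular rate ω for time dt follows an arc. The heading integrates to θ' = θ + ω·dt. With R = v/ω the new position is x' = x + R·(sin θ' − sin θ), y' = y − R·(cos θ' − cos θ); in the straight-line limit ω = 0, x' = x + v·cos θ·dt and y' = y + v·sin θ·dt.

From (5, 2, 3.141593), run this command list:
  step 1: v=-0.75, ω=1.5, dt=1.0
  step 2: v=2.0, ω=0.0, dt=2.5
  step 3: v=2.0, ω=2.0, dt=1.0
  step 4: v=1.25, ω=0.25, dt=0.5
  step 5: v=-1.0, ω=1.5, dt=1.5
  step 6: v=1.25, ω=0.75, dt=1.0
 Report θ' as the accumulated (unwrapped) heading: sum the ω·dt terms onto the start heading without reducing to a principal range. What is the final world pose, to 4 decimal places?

step 1: θ'=4.6416 (R=-0.5000) → pose (5.4987, 2.4646, 4.6416)
step 2: θ'=4.6416 (straight) → pose (5.1451, -2.5228, 4.6416)
step 3: θ'=6.6416 (R=1.0000) → pose (6.4933, -3.5300, 6.6416)
step 4: θ'=6.7666 (R=5.0000) → pose (7.0634, -3.2748, 6.7666)
step 5: θ'=9.0166 (R=-0.6667) → pose (7.1087, -4.4770, 9.0166)
step 6: θ'=9.7666 (R=1.6667) → pose (5.8884, -4.4365, 9.7666)

(5.8884, -4.4365, 9.7666)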